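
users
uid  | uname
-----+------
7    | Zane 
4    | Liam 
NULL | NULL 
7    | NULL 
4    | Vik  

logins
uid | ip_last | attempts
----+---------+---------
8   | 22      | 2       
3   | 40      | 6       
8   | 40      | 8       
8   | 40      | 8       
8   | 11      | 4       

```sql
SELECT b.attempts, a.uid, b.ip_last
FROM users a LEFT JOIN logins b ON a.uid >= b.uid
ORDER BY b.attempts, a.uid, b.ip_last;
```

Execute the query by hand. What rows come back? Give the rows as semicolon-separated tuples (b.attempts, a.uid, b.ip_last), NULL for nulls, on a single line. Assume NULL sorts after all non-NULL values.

(6, 4, 40); (6, 4, 40); (6, 7, 40); (6, 7, 40); (NULL, NULL, NULL)

LEFT JOIN keeps every row from `users`; unmatched rows get NULL for `logins`'s columns.
Matching on a.uid >= b.uid. A NULL in a compared column never satisfies the condition.
Matched pairs: 4; unmatched a rows kept: 1.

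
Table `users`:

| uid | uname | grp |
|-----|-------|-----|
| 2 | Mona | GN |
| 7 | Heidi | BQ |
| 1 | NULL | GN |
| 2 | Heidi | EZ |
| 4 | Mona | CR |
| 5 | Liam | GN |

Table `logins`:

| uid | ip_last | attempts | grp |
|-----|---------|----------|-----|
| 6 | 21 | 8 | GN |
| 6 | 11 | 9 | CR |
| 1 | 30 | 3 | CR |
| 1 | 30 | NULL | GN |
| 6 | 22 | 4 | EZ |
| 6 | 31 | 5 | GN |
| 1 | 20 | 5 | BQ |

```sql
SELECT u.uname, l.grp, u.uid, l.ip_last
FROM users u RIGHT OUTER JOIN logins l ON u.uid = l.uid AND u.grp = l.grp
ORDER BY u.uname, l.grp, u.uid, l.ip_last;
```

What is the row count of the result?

7

RIGHT JOIN keeps every row from `logins`; unmatched rows get NULL for `users`'s columns.
Matching on u.uid = l.uid AND u.grp = l.grp.
Matched pairs: 1; unmatched l rows kept: 6.
Total: 1 matched + 6 padded = 7 rows.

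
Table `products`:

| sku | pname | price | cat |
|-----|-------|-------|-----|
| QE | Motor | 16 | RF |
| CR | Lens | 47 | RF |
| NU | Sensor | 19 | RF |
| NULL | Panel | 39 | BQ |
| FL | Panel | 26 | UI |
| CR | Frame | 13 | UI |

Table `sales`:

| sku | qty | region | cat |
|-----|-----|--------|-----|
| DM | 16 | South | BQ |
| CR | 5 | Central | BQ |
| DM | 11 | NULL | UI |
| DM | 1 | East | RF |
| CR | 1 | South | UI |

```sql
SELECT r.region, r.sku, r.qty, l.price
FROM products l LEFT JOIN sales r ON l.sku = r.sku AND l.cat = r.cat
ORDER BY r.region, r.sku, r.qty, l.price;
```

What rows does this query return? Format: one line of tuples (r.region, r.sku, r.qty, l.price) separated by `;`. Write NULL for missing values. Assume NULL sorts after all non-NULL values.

(South, CR, 1, 13); (NULL, NULL, NULL, 16); (NULL, NULL, NULL, 19); (NULL, NULL, NULL, 26); (NULL, NULL, NULL, 39); (NULL, NULL, NULL, 47)

LEFT JOIN keeps every row from `products`; unmatched rows get NULL for `sales`'s columns.
Matching on l.sku = r.sku AND l.cat = r.cat. A NULL in a compared column never satisfies the condition.
Matched pairs: 1; unmatched l rows kept: 5.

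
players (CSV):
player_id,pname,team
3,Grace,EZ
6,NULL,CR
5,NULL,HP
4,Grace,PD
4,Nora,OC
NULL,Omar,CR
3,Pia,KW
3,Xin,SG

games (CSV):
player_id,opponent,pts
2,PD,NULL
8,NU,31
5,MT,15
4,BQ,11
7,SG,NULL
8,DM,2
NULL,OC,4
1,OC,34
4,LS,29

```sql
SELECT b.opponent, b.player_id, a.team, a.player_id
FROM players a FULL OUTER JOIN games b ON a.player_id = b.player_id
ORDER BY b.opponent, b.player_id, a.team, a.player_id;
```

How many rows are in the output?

16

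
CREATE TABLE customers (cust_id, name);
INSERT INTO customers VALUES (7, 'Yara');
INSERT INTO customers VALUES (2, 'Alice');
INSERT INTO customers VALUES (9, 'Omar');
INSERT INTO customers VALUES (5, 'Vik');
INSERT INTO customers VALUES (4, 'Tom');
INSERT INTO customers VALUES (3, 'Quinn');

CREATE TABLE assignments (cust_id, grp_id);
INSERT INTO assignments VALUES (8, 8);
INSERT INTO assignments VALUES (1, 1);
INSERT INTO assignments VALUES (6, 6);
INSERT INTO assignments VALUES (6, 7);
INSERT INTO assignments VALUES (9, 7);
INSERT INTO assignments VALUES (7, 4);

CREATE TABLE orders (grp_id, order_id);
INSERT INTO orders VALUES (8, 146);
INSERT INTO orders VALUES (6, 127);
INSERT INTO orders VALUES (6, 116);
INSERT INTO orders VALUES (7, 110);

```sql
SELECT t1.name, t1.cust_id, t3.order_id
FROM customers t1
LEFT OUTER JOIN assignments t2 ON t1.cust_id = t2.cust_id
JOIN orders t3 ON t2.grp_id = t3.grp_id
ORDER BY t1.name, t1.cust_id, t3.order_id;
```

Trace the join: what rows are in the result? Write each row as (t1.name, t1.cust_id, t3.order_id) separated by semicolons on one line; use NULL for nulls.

(Omar, 9, 110)

Joins associate left-to-right: customers LEFT JOIN assignments on cust_id gives 6 intermediate row(s).
Then INNER JOIN `orders t3` on grp_id: keep only rows whose t2.grp_id appears in t3.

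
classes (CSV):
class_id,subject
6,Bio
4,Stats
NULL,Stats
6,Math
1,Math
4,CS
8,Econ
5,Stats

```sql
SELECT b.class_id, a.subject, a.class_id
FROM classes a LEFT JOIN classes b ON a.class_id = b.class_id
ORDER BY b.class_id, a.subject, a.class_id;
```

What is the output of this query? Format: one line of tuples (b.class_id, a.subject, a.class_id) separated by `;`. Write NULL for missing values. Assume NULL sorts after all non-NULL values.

LEFT JOIN keeps every row from `classes a`; unmatched rows get NULL for `classes b`'s columns.
Matching on a.class_id = b.class_id. A NULL in a compared column never satisfies the condition.
- a[0] class_id=6 → 2 match(es) in b → 2 row(s).
- a[1] class_id=4 → 2 match(es) in b → 2 row(s).
- a[2] class_id=NULL → no match; kept with NULLs on the b side.
- a[3] class_id=6 → 2 match(es) in b → 2 row(s).
- a[4] class_id=1 → 1 match(es) in b → 1 row(s).
- a[5] class_id=4 → 2 match(es) in b → 2 row(s).
- a[6] class_id=8 → 1 match(es) in b → 1 row(s).
- a[7] class_id=5 → 1 match(es) in b → 1 row(s).

(1, Math, 1); (4, CS, 4); (4, CS, 4); (4, Stats, 4); (4, Stats, 4); (5, Stats, 5); (6, Bio, 6); (6, Bio, 6); (6, Math, 6); (6, Math, 6); (8, Econ, 8); (NULL, Stats, NULL)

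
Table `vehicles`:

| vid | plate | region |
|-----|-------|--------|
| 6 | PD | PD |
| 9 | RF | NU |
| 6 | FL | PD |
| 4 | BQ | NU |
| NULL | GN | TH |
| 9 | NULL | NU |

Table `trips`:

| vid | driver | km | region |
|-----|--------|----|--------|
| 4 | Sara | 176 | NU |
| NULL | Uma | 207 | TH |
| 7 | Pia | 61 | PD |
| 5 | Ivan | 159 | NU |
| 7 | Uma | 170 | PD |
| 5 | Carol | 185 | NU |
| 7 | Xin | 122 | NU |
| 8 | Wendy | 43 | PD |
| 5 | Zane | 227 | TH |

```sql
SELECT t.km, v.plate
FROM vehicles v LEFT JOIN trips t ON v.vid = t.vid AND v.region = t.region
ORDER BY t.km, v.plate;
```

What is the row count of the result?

LEFT JOIN keeps every row from `vehicles`; unmatched rows get NULL for `trips`'s columns.
Matching on v.vid = t.vid AND v.region = t.region. A NULL in a compared column never satisfies the condition.
- v (vid=6, region=PD) has no partner → padded with NULL.
- v (vid=9, region=NU) has no partner → padded with NULL.
- v (vid=6, region=PD) has no partner → padded with NULL.
- v (vid=4, region=NU) pairs with 1 row(s) of t.
- v (vid=NULL, region=TH) has no partner → padded with NULL.
- v (vid=9, region=NU) has no partner → padded with NULL.
Total: 1 matched + 5 padded = 6 rows.

6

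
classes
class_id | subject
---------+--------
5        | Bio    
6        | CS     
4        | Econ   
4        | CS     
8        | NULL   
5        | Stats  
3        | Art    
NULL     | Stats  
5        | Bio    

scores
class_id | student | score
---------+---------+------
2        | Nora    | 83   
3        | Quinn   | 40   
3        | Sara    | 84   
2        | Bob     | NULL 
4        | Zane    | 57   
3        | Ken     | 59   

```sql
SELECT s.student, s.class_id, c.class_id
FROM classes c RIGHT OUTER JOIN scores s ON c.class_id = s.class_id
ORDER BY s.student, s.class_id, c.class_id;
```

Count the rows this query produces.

RIGHT JOIN keeps every row from `scores`; unmatched rows get NULL for `classes`'s columns.
Matching on c.class_id = s.class_id. A NULL in a compared column never satisfies the condition.
- class_id=5: no matching s row.
- class_id=6: no matching s row.
- class_id=4: 1 matching s row(s), so 1 row(s) emitted.
- class_id=4: 1 matching s row(s), so 1 row(s) emitted.
- class_id=8: no matching s row.
- class_id=5: no matching s row.
- class_id=3: 3 matching s row(s), so 3 row(s) emitted.
- class_id=NULL: no matching s row.
- class_id=5: no matching s row.
- plus 2 unmatched s row(s), each kept with NULL c columns.
Total: 5 matched + 2 padded = 7 rows.

7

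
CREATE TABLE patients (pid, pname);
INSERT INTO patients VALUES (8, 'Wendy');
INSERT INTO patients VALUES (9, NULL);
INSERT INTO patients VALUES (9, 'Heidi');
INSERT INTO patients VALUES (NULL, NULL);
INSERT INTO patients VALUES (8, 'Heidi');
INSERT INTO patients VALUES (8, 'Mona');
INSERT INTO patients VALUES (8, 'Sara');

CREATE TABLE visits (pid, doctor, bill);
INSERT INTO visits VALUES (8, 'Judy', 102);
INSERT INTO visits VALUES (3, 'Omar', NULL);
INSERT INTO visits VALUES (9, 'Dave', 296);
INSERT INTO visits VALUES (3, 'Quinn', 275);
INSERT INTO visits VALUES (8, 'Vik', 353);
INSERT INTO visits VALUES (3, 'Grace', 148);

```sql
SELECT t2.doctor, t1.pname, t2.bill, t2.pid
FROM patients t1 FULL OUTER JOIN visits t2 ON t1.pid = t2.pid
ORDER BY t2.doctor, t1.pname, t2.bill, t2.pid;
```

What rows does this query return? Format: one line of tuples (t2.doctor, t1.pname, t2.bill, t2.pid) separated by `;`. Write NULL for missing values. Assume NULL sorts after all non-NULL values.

(Dave, Heidi, 296, 9); (Dave, NULL, 296, 9); (Grace, NULL, 148, 3); (Judy, Heidi, 102, 8); (Judy, Mona, 102, 8); (Judy, Sara, 102, 8); (Judy, Wendy, 102, 8); (Omar, NULL, NULL, 3); (Quinn, NULL, 275, 3); (Vik, Heidi, 353, 8); (Vik, Mona, 353, 8); (Vik, Sara, 353, 8); (Vik, Wendy, 353, 8); (NULL, NULL, NULL, NULL)

FULL OUTER JOIN keeps every row from both sides; unmatched rows get NULL for the other side's columns.
Matching on t1.pid = t2.pid. A NULL in a compared column never satisfies the condition.
Matched pairs: 10; unmatched t1 rows kept: 1; unmatched t2 rows kept: 3.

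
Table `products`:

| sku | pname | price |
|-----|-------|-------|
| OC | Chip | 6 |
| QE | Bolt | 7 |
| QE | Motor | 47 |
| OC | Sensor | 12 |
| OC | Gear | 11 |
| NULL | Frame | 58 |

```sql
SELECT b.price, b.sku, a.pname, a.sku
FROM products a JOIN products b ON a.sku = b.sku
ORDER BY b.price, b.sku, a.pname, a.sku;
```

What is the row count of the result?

INNER JOIN keeps only pairs where the ON condition holds.
Matching on a.sku = b.sku. A NULL in a compared column never satisfies the condition.
Matched pairs: 13.
Total: 13 rows.

13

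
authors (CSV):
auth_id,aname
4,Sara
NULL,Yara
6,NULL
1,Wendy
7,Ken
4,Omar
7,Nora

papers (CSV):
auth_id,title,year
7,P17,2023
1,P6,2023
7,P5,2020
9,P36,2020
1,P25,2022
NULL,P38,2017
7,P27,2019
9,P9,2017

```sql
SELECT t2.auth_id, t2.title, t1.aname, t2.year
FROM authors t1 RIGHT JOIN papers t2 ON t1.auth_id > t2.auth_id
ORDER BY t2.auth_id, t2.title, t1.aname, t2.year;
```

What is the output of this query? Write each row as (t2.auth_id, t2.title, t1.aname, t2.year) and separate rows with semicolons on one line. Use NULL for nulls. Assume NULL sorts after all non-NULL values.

RIGHT JOIN keeps every row from `papers`; unmatched rows get NULL for `authors`'s columns.
Matching on t1.auth_id > t2.auth_id. A NULL in a compared column never satisfies the condition.
Matched pairs: 10; unmatched t2 rows kept: 6.

(1, P25, Ken, 2022); (1, P25, Nora, 2022); (1, P25, Omar, 2022); (1, P25, Sara, 2022); (1, P25, NULL, 2022); (1, P6, Ken, 2023); (1, P6, Nora, 2023); (1, P6, Omar, 2023); (1, P6, Sara, 2023); (1, P6, NULL, 2023); (7, P17, NULL, 2023); (7, P27, NULL, 2019); (7, P5, NULL, 2020); (9, P36, NULL, 2020); (9, P9, NULL, 2017); (NULL, P38, NULL, 2017)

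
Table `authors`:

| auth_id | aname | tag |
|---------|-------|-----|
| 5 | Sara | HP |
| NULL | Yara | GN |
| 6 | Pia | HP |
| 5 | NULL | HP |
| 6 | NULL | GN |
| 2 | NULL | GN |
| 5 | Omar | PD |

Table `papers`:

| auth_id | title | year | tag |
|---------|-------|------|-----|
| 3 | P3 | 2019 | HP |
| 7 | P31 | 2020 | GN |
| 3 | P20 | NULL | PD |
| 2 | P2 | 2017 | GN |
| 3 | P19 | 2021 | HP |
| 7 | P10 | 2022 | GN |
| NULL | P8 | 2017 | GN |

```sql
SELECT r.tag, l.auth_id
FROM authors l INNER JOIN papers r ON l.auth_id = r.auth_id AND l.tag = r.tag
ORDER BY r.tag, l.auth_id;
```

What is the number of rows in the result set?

1

INNER JOIN keeps only pairs where the ON condition holds.
Matching on l.auth_id = r.auth_id AND l.tag = r.tag. A NULL in a compared column never satisfies the condition.
Matched pairs: 1.
Total: 1 rows.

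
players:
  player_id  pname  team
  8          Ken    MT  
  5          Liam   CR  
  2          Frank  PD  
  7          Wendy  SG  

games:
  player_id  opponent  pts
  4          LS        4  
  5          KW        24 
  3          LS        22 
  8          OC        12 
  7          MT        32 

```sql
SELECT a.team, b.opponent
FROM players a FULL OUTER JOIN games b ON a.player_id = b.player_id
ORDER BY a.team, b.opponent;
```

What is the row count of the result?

6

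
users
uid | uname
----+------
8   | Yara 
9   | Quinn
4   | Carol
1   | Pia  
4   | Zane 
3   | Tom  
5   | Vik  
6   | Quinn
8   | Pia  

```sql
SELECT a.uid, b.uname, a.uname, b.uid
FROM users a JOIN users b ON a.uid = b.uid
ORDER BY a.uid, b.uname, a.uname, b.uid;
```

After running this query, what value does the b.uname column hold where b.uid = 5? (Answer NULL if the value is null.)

Vik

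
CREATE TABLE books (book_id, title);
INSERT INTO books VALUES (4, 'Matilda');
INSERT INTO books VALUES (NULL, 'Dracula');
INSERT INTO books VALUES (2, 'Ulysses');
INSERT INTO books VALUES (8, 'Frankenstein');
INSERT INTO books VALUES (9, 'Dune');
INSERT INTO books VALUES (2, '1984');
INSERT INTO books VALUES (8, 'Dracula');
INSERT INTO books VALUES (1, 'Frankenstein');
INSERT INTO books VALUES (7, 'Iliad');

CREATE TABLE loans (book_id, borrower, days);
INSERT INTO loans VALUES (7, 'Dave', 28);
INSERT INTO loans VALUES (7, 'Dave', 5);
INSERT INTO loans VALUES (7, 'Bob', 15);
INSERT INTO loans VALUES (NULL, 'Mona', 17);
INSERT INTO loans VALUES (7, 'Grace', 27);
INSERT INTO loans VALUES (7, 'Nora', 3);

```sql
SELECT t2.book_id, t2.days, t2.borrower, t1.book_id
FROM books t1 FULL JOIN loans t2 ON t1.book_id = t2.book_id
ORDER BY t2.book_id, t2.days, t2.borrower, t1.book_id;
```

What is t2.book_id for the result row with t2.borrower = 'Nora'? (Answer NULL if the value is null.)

FULL OUTER JOIN keeps every row from both sides; unmatched rows get NULL for the other side's columns.
Matching on t1.book_id = t2.book_id. A NULL in a compared column never satisfies the condition.
- t1 row (book_id=4): no match → kept, t2 columns NULL.
- t1 row (book_id=NULL): no match → kept, t2 columns NULL.
- t1 row (book_id=2): no match → kept, t2 columns NULL.
- t1 row (book_id=8): no match → kept, t2 columns NULL.
- t1 row (book_id=9): no match → kept, t2 columns NULL.
- t1 row (book_id=2): no match → kept, t2 columns NULL.
- t1 row (book_id=8): no match → kept, t2 columns NULL.
- t1 row (book_id=1): no match → kept, t2 columns NULL.
- t1 row (book_id=7): matches 5 t2 row(s) → 5 output row(s).
- plus 1 unmatched t2 row(s), each kept with NULL t1 columns.

7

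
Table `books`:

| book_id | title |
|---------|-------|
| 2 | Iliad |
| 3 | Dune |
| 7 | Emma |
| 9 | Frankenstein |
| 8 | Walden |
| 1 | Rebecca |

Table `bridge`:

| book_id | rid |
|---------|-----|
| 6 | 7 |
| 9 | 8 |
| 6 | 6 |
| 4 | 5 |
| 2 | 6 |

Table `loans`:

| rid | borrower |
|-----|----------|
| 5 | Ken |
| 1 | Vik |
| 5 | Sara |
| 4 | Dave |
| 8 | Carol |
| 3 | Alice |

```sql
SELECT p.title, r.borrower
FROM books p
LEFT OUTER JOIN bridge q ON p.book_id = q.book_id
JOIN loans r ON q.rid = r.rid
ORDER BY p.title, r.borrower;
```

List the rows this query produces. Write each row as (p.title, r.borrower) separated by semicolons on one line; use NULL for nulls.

(Frankenstein, Carol)

Evaluate left to right. First `books p LEFT JOIN bridge q` on book_id: 6 row(s).
Then INNER JOIN `loans r` on rid: keep only rows whose q.rid appears in r.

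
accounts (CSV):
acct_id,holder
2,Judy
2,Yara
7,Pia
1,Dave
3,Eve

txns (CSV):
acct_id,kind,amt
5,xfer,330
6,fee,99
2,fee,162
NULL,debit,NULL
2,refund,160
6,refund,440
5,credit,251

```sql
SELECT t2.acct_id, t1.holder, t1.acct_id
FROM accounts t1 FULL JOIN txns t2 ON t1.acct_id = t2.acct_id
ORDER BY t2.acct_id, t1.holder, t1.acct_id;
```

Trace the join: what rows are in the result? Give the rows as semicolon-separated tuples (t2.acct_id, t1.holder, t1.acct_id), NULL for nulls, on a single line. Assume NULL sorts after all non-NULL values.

FULL OUTER JOIN keeps every row from both sides; unmatched rows get NULL for the other side's columns.
Matching on t1.acct_id = t2.acct_id. A NULL in a compared column never satisfies the condition.
- acct_id=2: 2 matching t2 row(s), so 2 row(s) emitted.
- acct_id=2: 2 matching t2 row(s), so 2 row(s) emitted.
- acct_id=7: no t2 row matches, row kept with t2 columns NULL.
- acct_id=1: no t2 row matches, row kept with t2 columns NULL.
- acct_id=3: no t2 row matches, row kept with t2 columns NULL.
- plus 5 unmatched t2 row(s), each kept with NULL t1 columns.

(2, Judy, 2); (2, Judy, 2); (2, Yara, 2); (2, Yara, 2); (5, NULL, NULL); (5, NULL, NULL); (6, NULL, NULL); (6, NULL, NULL); (NULL, Dave, 1); (NULL, Eve, 3); (NULL, Pia, 7); (NULL, NULL, NULL)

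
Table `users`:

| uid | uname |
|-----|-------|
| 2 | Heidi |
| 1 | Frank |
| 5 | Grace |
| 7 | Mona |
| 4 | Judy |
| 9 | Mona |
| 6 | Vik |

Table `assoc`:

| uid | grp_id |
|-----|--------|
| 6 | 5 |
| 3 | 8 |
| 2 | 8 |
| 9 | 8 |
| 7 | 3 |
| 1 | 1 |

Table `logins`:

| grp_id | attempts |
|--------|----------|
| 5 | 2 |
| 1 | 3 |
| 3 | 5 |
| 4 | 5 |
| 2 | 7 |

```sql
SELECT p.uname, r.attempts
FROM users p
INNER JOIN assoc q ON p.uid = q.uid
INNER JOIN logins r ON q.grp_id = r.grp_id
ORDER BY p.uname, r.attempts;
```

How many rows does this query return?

3

Step 1 — p INNER JOIN q on uid → 5 row(s).
Then INNER JOIN `logins r` on grp_id: keep only rows whose q.grp_id appears in r.
Result: 3 row(s).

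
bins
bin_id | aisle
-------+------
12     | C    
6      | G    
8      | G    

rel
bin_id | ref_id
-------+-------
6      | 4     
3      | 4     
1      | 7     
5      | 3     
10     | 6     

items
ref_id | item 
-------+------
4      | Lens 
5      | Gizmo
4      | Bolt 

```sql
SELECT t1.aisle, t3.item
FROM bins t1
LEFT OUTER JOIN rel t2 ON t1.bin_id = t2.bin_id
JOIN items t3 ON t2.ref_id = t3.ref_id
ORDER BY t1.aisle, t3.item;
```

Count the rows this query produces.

2

Step 1 — t1 LEFT JOIN t2 on bin_id → 3 row(s).
Then INNER JOIN `items t3` on ref_id: keep only rows whose t2.ref_id appears in t3.
Result: 2 row(s).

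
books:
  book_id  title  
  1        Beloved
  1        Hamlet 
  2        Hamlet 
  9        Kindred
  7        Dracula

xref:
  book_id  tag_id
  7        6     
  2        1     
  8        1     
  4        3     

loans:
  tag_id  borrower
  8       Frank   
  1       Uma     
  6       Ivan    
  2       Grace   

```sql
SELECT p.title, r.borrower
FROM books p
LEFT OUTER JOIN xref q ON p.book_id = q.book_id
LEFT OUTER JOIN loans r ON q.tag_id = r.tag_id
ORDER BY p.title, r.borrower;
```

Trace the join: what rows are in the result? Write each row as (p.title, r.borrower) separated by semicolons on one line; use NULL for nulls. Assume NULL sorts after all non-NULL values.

(Beloved, NULL); (Dracula, Ivan); (Hamlet, Uma); (Hamlet, NULL); (Kindred, NULL)

Step 1 — p LEFT JOIN q on book_id → 5 row(s).
Then LEFT JOIN `loans r` on tag_id: each of those 5 rows is kept; rows whose q.tag_id has no match in r get NULL for r's columns.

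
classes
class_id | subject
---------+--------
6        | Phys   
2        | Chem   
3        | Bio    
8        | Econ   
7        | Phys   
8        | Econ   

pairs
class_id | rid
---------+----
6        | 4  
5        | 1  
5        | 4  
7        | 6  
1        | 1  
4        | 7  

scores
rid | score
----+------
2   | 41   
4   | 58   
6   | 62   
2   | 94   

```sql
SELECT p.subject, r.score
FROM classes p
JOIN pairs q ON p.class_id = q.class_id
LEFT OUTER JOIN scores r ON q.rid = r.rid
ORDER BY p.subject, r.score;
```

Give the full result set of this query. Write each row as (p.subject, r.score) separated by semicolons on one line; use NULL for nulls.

Step 1 — p INNER JOIN q on class_id → 2 row(s).
Then LEFT JOIN `scores r` on rid: each of those 2 rows is kept; rows whose q.rid has no match in r get NULL for r's columns.

(Phys, 58); (Phys, 62)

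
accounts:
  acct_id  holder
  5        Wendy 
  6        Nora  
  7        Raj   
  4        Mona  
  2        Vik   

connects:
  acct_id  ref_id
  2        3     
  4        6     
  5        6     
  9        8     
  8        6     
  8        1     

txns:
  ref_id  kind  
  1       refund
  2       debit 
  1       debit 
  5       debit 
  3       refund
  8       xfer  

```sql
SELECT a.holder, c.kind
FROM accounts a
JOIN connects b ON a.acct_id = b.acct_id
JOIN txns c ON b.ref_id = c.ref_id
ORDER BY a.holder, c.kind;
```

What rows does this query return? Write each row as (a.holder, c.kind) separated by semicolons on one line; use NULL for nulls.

(Vik, refund)

Step 1 — a INNER JOIN b on acct_id → 3 row(s).
Then INNER JOIN `txns c` on ref_id: keep only rows whose b.ref_id appears in c.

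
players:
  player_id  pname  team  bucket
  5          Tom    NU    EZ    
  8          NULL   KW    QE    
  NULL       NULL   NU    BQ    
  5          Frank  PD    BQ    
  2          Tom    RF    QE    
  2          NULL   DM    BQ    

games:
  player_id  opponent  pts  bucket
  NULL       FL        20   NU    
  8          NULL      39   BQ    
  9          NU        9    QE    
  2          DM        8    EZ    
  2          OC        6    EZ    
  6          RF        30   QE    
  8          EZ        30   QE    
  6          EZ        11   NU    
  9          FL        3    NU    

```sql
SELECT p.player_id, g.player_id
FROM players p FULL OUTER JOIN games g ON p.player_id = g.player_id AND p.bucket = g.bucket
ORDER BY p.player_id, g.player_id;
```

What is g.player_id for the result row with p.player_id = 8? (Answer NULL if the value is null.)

8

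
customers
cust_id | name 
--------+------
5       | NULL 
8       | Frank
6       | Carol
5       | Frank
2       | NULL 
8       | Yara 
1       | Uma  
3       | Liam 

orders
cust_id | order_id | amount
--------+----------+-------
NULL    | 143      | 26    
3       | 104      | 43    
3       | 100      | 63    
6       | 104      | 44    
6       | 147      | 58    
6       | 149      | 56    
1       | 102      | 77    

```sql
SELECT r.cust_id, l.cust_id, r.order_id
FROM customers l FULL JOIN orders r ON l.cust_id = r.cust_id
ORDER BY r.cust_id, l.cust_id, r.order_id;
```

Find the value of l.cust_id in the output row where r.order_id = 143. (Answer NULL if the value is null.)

NULL

FULL OUTER JOIN keeps every row from both sides; unmatched rows get NULL for the other side's columns.
Matching on l.cust_id = r.cust_id. A NULL in a compared column never satisfies the condition.
- cust_id=5: no r row matches, row kept with r columns NULL.
- cust_id=8: no r row matches, row kept with r columns NULL.
- cust_id=6: 3 matching r row(s), so 3 row(s) emitted.
- cust_id=5: no r row matches, row kept with r columns NULL.
- cust_id=2: no r row matches, row kept with r columns NULL.
- cust_id=8: no r row matches, row kept with r columns NULL.
- cust_id=1: 1 matching r row(s), so 1 row(s) emitted.
- cust_id=3: 2 matching r row(s), so 2 row(s) emitted.
- 1 r row(s) had no l match → kept, l columns NULL.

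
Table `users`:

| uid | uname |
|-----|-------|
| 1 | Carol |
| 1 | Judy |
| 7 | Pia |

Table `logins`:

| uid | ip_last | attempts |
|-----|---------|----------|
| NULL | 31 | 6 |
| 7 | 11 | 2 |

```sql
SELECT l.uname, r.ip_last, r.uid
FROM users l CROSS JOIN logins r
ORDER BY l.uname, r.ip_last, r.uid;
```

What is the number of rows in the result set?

CROSS JOIN pairs every row of `users` with every row of `logins`: 3 × 2 = 6 rows.

6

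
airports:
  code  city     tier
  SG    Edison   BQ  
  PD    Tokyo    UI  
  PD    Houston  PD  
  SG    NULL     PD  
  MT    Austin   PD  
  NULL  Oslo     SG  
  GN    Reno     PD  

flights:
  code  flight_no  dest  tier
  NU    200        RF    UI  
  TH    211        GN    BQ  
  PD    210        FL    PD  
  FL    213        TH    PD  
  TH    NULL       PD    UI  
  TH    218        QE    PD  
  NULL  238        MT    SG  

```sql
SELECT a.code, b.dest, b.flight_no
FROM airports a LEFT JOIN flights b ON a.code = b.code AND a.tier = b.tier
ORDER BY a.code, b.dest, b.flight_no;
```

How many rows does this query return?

7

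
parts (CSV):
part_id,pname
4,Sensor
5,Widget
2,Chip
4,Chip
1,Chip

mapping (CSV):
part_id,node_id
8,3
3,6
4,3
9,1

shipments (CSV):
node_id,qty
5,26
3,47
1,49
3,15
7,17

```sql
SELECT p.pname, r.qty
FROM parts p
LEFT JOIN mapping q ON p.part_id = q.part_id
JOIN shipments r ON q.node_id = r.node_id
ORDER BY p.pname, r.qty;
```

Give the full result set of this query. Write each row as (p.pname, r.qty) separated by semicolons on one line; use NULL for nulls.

(Chip, 15); (Chip, 47); (Sensor, 15); (Sensor, 47)

Step 1 — p LEFT JOIN q on part_id → 5 row(s).
Then INNER JOIN `shipments r` on node_id: keep only rows whose q.node_id appears in r.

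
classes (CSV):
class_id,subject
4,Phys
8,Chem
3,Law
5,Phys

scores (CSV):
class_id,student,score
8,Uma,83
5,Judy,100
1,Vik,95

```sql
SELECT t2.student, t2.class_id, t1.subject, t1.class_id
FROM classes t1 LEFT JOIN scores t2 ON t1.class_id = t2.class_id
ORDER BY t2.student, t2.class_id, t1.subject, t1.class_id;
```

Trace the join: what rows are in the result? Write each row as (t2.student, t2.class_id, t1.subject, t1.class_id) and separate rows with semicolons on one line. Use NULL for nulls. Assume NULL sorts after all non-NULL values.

LEFT JOIN keeps every row from `classes`; unmatched rows get NULL for `scores`'s columns.
Matching on t1.class_id = t2.class_id.
- t1 (class_id=4) has no partner → padded with NULL.
- t1 (class_id=8) pairs with 1 row(s) of t2.
- t1 (class_id=3) has no partner → padded with NULL.
- t1 (class_id=5) pairs with 1 row(s) of t2.
After projecting and ordering:
t2.student | t2.class_id | t1.subject | t1.class_id
Judy | 5 | Phys | 5
Uma | 8 | Chem | 8
NULL | NULL | Law | 3
NULL | NULL | Phys | 4

(Judy, 5, Phys, 5); (Uma, 8, Chem, 8); (NULL, NULL, Law, 3); (NULL, NULL, Phys, 4)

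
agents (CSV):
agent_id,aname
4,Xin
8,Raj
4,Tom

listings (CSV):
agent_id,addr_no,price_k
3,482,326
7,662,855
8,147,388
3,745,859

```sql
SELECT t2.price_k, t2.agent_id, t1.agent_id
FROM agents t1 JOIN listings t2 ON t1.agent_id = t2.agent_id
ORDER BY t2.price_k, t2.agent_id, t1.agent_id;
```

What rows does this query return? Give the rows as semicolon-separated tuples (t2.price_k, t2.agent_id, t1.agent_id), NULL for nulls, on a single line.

INNER JOIN keeps only pairs where the ON condition holds.
Matching on t1.agent_id = t2.agent_id.
- t1 row (agent_id=4): no match → dropped.
- t1 row (agent_id=8): matches 1 t2 row(s) → 1 output row(s).
- t1 row (agent_id=4): no match → dropped.
After projecting and ordering:
t2.price_k | t2.agent_id | t1.agent_id
388 | 8 | 8

(388, 8, 8)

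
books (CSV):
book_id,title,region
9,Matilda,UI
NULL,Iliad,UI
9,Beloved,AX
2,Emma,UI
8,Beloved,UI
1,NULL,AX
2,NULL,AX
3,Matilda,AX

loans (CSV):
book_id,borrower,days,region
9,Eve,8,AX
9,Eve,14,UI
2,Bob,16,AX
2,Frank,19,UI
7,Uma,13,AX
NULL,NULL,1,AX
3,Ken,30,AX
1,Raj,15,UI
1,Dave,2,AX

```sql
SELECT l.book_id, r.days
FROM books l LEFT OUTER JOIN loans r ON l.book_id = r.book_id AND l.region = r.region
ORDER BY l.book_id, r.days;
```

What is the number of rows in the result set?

8

LEFT JOIN keeps every row from `books`; unmatched rows get NULL for `loans`'s columns.
Matching on l.book_id = r.book_id AND l.region = r.region. A NULL in a compared column never satisfies the condition.
- l[0] book_id=9, region=UI → 1 match(es) in r → 1 row(s).
- l[1] book_id=NULL, region=UI → no match; kept with NULLs on the r side.
- l[2] book_id=9, region=AX → 1 match(es) in r → 1 row(s).
- l[3] book_id=2, region=UI → 1 match(es) in r → 1 row(s).
- l[4] book_id=8, region=UI → no match; kept with NULLs on the r side.
- l[5] book_id=1, region=AX → 1 match(es) in r → 1 row(s).
- l[6] book_id=2, region=AX → 1 match(es) in r → 1 row(s).
- l[7] book_id=3, region=AX → 1 match(es) in r → 1 row(s).
Total: 6 matched + 2 padded = 8 rows.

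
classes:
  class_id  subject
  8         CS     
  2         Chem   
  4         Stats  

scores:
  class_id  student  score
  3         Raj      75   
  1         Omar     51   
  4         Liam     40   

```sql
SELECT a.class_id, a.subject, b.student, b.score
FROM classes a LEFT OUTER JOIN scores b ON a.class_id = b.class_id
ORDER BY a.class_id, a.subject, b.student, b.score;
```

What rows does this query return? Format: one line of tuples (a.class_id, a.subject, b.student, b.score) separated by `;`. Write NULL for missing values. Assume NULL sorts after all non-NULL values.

(2, Chem, NULL, NULL); (4, Stats, Liam, 40); (8, CS, NULL, NULL)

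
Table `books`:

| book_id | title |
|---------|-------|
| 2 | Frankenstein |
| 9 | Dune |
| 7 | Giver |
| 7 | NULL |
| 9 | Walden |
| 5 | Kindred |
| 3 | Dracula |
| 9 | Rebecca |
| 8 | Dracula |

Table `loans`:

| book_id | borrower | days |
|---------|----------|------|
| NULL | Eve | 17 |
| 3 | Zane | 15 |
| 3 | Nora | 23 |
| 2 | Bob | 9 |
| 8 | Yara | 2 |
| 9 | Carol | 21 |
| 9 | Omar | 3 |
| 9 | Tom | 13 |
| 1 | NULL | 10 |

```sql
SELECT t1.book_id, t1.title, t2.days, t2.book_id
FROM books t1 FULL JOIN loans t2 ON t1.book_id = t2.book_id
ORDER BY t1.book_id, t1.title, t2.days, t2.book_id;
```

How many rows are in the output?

18

FULL OUTER JOIN keeps every row from both sides; unmatched rows get NULL for the other side's columns.
Matching on t1.book_id = t2.book_id. A NULL in a compared column never satisfies the condition.
Matched pairs: 13; unmatched t1 rows kept: 3; unmatched t2 rows kept: 2.
Total: 13 matched + 5 padded = 18 rows.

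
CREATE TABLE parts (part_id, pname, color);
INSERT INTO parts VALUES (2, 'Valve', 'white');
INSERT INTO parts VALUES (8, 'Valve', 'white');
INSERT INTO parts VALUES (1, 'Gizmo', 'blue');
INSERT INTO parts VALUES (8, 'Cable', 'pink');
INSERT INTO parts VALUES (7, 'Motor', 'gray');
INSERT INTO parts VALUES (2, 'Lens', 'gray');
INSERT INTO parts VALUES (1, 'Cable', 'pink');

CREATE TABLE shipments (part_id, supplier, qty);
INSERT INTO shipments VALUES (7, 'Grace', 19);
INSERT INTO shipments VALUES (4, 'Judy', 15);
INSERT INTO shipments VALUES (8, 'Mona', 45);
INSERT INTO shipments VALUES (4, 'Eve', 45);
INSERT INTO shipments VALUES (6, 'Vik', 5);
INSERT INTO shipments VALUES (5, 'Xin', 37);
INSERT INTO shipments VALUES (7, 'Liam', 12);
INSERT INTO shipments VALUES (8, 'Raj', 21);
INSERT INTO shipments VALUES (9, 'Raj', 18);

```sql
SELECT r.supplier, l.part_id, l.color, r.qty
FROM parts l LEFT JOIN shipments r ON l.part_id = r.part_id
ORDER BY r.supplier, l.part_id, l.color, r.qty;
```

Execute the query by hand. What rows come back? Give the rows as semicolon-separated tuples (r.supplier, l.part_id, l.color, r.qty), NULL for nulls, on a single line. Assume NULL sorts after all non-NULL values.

(Grace, 7, gray, 19); (Liam, 7, gray, 12); (Mona, 8, pink, 45); (Mona, 8, white, 45); (Raj, 8, pink, 21); (Raj, 8, white, 21); (NULL, 1, blue, NULL); (NULL, 1, pink, NULL); (NULL, 2, gray, NULL); (NULL, 2, white, NULL)

LEFT JOIN keeps every row from `parts`; unmatched rows get NULL for `shipments`'s columns.
Matching on l.part_id = r.part_id.
- part_id=2: no r row matches, row kept with r columns NULL.
- part_id=8: 2 matching r row(s), so 2 row(s) emitted.
- part_id=1: no r row matches, row kept with r columns NULL.
- part_id=8: 2 matching r row(s), so 2 row(s) emitted.
- part_id=7: 2 matching r row(s), so 2 row(s) emitted.
- part_id=2: no r row matches, row kept with r columns NULL.
- part_id=1: no r row matches, row kept with r columns NULL.
After projecting and ordering:
r.supplier | l.part_id | l.color | r.qty
Grace | 7 | gray | 19
Liam | 7 | gray | 12
Mona | 8 | pink | 45
Mona | 8 | white | 45
Raj | 8 | pink | 21
Raj | 8 | white | 21
NULL | 1 | blue | NULL
NULL | 1 | pink | NULL
NULL | 2 | gray | NULL
NULL | 2 | white | NULL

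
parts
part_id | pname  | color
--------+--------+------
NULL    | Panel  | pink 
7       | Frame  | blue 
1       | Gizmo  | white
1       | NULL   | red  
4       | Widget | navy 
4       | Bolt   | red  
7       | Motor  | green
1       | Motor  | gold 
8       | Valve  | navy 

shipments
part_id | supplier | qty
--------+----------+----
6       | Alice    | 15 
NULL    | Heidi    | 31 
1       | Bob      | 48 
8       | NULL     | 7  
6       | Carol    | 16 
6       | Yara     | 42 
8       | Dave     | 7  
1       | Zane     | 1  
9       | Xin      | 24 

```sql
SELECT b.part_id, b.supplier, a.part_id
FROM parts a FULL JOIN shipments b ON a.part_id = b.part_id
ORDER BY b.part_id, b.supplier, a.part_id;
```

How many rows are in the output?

18

FULL OUTER JOIN keeps every row from both sides; unmatched rows get NULL for the other side's columns.
Matching on a.part_id = b.part_id. A NULL in a compared column never satisfies the condition.
- part_id=NULL: no b row matches, row kept with b columns NULL.
- part_id=7: no b row matches, row kept with b columns NULL.
- part_id=1: 2 matching b row(s), so 2 row(s) emitted.
- part_id=1: 2 matching b row(s), so 2 row(s) emitted.
- part_id=4: no b row matches, row kept with b columns NULL.
- part_id=4: no b row matches, row kept with b columns NULL.
- part_id=7: no b row matches, row kept with b columns NULL.
- part_id=1: 2 matching b row(s), so 2 row(s) emitted.
- part_id=8: 2 matching b row(s), so 2 row(s) emitted.
- plus 5 unmatched b row(s), each kept with NULL a columns.
Total: 8 matched + 10 padded = 18 rows.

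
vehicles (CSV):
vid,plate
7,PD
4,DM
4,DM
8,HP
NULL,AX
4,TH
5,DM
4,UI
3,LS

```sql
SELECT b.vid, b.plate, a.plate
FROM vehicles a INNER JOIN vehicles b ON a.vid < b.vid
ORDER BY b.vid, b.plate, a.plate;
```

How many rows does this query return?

22

INNER JOIN keeps only pairs where the ON condition holds.
Matching on a.vid < b.vid. A NULL in a compared column never satisfies the condition.
- vid=7: 1 matching b row(s), so 1 row(s) emitted.
- vid=4: 3 matching b row(s), so 3 row(s) emitted.
- vid=4: 3 matching b row(s), so 3 row(s) emitted.
- vid=8: no matching b row, dropped.
- vid=NULL: no matching b row, dropped.
- vid=4: 3 matching b row(s), so 3 row(s) emitted.
- vid=5: 2 matching b row(s), so 2 row(s) emitted.
- vid=4: 3 matching b row(s), so 3 row(s) emitted.
- vid=3: 7 matching b row(s), so 7 row(s) emitted.
Total: 22 rows.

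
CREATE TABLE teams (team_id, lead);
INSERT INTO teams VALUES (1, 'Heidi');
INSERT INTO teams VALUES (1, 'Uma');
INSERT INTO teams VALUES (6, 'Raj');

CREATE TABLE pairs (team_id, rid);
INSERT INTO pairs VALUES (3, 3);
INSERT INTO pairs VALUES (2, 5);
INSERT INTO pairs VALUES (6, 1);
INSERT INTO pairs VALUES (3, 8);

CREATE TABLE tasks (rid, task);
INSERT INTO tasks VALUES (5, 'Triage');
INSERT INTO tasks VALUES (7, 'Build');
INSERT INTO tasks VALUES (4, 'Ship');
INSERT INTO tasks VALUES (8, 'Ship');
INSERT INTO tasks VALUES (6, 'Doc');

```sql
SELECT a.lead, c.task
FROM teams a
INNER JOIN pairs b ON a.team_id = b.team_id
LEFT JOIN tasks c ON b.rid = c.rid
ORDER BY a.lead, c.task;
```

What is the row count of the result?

Joins associate left-to-right: teams INNER JOIN pairs on team_id gives 1 intermediate row(s).
Then LEFT JOIN `tasks c` on rid: each of those 1 rows is kept; rows whose b.rid has no match in c get NULL for c's columns.
Result: 1 row(s).

1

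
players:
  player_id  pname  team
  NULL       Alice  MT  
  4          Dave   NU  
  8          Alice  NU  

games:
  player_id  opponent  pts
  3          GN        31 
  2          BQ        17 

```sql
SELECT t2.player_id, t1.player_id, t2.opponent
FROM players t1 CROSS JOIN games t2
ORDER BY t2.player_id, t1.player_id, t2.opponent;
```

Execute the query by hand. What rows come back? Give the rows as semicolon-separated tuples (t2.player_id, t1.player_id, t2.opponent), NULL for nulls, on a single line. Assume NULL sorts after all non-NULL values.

(2, 4, BQ); (2, 8, BQ); (2, NULL, BQ); (3, 4, GN); (3, 8, GN); (3, NULL, GN)

CROSS JOIN pairs every row of `players` with every row of `games`: 3 × 2 = 6 rows.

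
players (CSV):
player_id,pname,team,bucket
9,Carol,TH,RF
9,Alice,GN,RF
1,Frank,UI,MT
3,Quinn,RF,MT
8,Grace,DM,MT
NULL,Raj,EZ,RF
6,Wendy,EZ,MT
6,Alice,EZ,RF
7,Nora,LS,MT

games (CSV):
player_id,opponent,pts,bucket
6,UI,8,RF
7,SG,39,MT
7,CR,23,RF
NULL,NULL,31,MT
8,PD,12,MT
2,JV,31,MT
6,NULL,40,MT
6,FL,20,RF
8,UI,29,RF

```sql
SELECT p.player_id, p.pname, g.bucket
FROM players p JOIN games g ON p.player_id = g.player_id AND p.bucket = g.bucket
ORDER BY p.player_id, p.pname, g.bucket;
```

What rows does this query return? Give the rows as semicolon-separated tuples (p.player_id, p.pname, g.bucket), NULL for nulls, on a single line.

INNER JOIN keeps only pairs where the ON condition holds.
Matching on p.player_id = g.player_id AND p.bucket = g.bucket. A NULL in a compared column never satisfies the condition.
- player_id=9, bucket=RF: no matching g row, dropped.
- player_id=9, bucket=RF: no matching g row, dropped.
- player_id=1, bucket=MT: no matching g row, dropped.
- player_id=3, bucket=MT: no matching g row, dropped.
- player_id=8, bucket=MT: 1 matching g row(s), so 1 row(s) emitted.
- player_id=NULL, bucket=RF: no matching g row, dropped.
- player_id=6, bucket=MT: 1 matching g row(s), so 1 row(s) emitted.
- player_id=6, bucket=RF: 2 matching g row(s), so 2 row(s) emitted.
- player_id=7, bucket=MT: 1 matching g row(s), so 1 row(s) emitted.
After projecting and ordering:
p.player_id | p.pname | g.bucket
6 | Alice | RF
6 | Alice | RF
6 | Wendy | MT
7 | Nora | MT
8 | Grace | MT

(6, Alice, RF); (6, Alice, RF); (6, Wendy, MT); (7, Nora, MT); (8, Grace, MT)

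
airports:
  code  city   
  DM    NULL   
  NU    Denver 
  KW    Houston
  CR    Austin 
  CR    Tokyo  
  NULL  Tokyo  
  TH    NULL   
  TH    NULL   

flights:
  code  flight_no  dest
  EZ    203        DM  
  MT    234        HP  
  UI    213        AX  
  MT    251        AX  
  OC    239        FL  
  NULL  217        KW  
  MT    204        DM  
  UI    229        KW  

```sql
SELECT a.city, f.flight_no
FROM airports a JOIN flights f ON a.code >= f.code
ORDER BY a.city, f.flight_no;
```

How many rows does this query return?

15

INNER JOIN keeps only pairs where the ON condition holds.
Matching on a.code >= f.code. A NULL in a compared column never satisfies the condition.
- a[0] code=DM → no match; dropped.
- a[1] code=NU → 4 match(es) in f → 4 row(s).
- a[2] code=KW → 1 match(es) in f → 1 row(s).
- a[3] code=CR → no match; dropped.
- a[4] code=CR → no match; dropped.
- a[5] code=NULL → no match; dropped.
- a[6] code=TH → 5 match(es) in f → 5 row(s).
- a[7] code=TH → 5 match(es) in f → 5 row(s).
Total: 15 rows.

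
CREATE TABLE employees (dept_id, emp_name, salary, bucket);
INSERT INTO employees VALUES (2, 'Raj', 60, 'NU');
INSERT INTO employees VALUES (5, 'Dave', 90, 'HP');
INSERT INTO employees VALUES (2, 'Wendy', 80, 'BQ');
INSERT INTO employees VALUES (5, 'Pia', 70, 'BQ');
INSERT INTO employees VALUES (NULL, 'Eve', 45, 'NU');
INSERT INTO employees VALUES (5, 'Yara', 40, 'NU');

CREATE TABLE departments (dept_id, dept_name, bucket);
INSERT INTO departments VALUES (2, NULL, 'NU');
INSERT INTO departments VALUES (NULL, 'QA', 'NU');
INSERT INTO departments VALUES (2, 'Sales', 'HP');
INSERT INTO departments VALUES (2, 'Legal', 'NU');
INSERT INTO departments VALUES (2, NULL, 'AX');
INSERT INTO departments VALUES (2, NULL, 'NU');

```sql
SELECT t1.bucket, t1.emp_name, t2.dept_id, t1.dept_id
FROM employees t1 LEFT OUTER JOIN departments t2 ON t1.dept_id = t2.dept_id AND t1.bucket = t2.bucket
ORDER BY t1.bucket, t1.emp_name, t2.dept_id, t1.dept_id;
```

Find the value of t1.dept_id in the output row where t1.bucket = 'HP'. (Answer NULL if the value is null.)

LEFT JOIN keeps every row from `employees`; unmatched rows get NULL for `departments`'s columns.
Matching on t1.dept_id = t2.dept_id AND t1.bucket = t2.bucket. A NULL in a compared column never satisfies the condition.
Matched pairs: 3; unmatched t1 rows kept: 5.

5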